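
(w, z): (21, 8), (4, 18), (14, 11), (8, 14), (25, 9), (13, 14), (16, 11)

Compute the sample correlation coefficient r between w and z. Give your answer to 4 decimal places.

n = 7, Σw = 101, Σz = 85, Σw² = 1767, Σz² = 1103, Σwz = 1089
nΣwz − ΣwΣz = 7623 − 8585 = -962
nΣw² − (Σw)² = 12369 − 10201 = 2168; nΣz² − (Σz)² = 7721 − 7225 = 496
r = -962 / √(2168 × 496) = -962 / 1036.9802 ≈ -0.9277

-0.9277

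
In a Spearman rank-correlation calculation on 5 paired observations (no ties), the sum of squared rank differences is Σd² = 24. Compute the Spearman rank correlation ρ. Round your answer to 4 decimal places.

ρ = 1 − 6Σd² / [n(n²−1)] = 1 − 6×24 / (5×24)
  = 1 − 144/120 = 1 − 1.20000 ≈ -0.2000

-0.2000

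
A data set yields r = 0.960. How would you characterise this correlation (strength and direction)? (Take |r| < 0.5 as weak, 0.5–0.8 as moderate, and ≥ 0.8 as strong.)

r = 0.960 > 0 so the relationship is positive.
|r| = 0.960, which falls in the strong range.

strong positive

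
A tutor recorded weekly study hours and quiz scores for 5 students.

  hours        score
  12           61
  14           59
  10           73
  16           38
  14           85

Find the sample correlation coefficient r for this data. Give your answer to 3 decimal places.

-0.533

n = 5, Σx = 66, Σy = 316, Σx² = 892, Σy² = 21200, Σxy = 4086
nΣxy − ΣxΣy = 20430 − 20856 = -426
nΣx² − (Σx)² = 4460 − 4356 = 104; nΣy² − (Σy)² = 106000 − 99856 = 6144
r = -426 / √(104 × 6144) = -426 / 799.3597 ≈ -0.533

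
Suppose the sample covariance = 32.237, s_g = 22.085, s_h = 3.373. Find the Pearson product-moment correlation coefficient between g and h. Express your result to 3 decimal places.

r = Cov(g,h) / (s_g · s_h) = 32.237 / (22.085 × 3.373)
  = 32.237 / 74.4927 ≈ 0.433

0.433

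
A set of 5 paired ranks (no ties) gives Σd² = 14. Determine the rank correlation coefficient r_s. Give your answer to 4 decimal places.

ρ = 1 − 6Σd² / [n(n²−1)] = 1 − 6×14 / (5×24)
  = 1 − 84/120 = 1 − 0.70000 ≈ 0.3000

0.3000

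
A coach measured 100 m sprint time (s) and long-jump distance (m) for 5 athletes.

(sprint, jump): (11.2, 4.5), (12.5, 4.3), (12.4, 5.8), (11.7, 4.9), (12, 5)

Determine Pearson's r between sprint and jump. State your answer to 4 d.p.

0.3085

n = 5, Σx = 59.8, Σy = 24.5, Σx² = 716.34, Σy² = 121.39, Σxy = 293.4
nΣxy − ΣxΣy = 1467 − 1465.1 = 1.9
nΣx² − (Σx)² = 3581.7 − 3576.04 = 5.66; nΣy² − (Σy)² = 606.95 − 600.25 = 6.7
r = 1.9 / √(5.66 × 6.7) = 1.9 / 6.1581 ≈ 0.3085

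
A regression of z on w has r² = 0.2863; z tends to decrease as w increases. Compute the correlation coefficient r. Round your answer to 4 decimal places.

|r| = √0.2863 = 0.5351
The association is negative, so r = −0.5351.

-0.5351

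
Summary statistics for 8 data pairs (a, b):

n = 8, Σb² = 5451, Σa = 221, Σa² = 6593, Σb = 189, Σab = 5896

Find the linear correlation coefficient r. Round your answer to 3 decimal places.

r = (nΣab − ΣaΣb) / √[(nΣa² − (Σa)²)(nΣb² − (Σb)²)]
Numerator: 8×5896 − 221×189 = 5399
Denominator: √[(52744 − 48841)(43608 − 35721)] = √[3903 × 7887] = 5548.2395
r = 5399 / 5548.2395 ≈ 0.973

0.973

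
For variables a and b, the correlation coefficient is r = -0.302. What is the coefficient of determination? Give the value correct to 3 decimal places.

0.091

r² = (-0.302)² = 0.091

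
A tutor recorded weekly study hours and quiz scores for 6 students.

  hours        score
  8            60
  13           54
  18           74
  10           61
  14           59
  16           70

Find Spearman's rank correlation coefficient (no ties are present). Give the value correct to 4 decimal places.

0.5429

Rank hours: 1, 3, 6, 2, 4, 5
Rank score: 3, 1, 6, 4, 2, 5
d = rank(hours) − rank(score): -2, 2, 0, -2, 2, 0; Σd² = 16
ρ = 1 − 6Σd² / [n(n²−1)] = 1 − 6×16 / (6×35) = 1 − 96/210 ≈ 0.5429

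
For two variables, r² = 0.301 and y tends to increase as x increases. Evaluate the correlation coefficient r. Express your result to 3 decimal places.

0.549

|r| = √0.301 = 0.549
The association is positive, so r = 0.549.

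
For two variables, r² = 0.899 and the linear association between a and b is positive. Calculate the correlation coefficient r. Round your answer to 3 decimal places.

0.948

|r| = √0.899 = 0.948
The association is positive, so r = 0.948.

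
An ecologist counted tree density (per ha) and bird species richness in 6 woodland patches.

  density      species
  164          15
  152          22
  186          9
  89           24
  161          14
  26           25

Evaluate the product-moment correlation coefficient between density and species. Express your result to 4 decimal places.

n = 6, Σx = 778, Σy = 109, Σx² = 119114, Σy² = 2187, Σxy = 12518
nΣxy − ΣxΣy = 75108 − 84802 = -9694
nΣx² − (Σx)² = 714684 − 605284 = 109400; nΣy² − (Σy)² = 13122 − 11881 = 1241
r = -9694 / √(109400 × 1241) = -9694 / 11651.8411 ≈ -0.8320

-0.8320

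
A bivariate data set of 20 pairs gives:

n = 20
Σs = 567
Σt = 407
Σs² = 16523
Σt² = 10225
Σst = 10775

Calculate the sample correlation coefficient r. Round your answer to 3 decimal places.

r = (nΣst − ΣsΣt) / √[(nΣs² − (Σs)²)(nΣt² − (Σt)²)]
Numerator: 20×10775 − 567×407 = -15269
Denominator: √[(330460 − 321489)(204500 − 165649)] = √[8971 × 38851] = 18669.0204
r = -15269 / 18669.0204 ≈ -0.818

-0.818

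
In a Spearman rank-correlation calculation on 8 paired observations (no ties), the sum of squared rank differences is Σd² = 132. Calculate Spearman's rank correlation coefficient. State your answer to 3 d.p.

-0.571

ρ = 1 − 6Σd² / [n(n²−1)] = 1 − 6×132 / (8×63)
  = 1 − 792/504 = 1 − 1.5714 ≈ -0.571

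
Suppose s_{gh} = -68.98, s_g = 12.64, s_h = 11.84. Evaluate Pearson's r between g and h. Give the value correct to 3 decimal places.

-0.461

r = Cov(g,h) / (s_g · s_h) = -68.98 / (12.64 × 11.84)
  = -68.98 / 149.6576 ≈ -0.461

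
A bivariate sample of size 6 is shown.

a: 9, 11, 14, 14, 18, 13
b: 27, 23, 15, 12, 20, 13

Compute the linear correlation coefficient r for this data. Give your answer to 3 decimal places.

n = 6, Σa = 79, Σb = 110, Σa² = 1087, Σb² = 2196, Σab = 1403
nΣab − ΣaΣb = 8418 − 8690 = -272
nΣa² − (Σa)² = 6522 − 6241 = 281; nΣb² − (Σb)² = 13176 − 12100 = 1076
r = -272 / √(281 × 1076) = -272 / 549.8691 ≈ -0.495

-0.495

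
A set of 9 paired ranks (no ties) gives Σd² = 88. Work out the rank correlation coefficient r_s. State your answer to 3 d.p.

ρ = 1 − 6Σd² / [n(n²−1)] = 1 − 6×88 / (9×80)
  = 1 − 528/720 = 1 − 0.7333 ≈ 0.267

0.267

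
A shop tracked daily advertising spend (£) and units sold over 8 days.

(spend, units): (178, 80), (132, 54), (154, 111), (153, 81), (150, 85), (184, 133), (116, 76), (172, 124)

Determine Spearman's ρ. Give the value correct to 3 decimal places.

0.714

Rank spend: 7, 2, 5, 4, 3, 8, 1, 6
Rank units: 3, 1, 6, 4, 5, 8, 2, 7
d = rank(spend) − rank(units): 4, 1, -1, 0, -2, 0, -1, -1; Σd² = 24
ρ = 1 − 6Σd² / [n(n²−1)] = 1 − 6×24 / (8×63) = 1 − 144/504 ≈ 0.714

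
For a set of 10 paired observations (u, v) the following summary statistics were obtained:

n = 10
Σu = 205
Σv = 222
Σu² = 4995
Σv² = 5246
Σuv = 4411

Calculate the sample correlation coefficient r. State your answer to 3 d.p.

-0.279

r = (nΣuv − ΣuΣv) / √[(nΣu² − (Σu)²)(nΣv² − (Σv)²)]
Numerator: 10×4411 − 205×222 = -1400
Denominator: √[(49950 − 42025)(52460 − 49284)] = √[7925 × 3176] = 5016.9513
r = -1400 / 5016.9513 ≈ -0.279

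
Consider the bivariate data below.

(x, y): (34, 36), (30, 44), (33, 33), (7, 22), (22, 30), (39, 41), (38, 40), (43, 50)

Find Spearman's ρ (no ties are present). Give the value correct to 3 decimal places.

Rank x: 5, 3, 4, 1, 2, 7, 6, 8
Rank y: 4, 7, 3, 1, 2, 6, 5, 8
d = rank(x) − rank(y): 1, -4, 1, 0, 0, 1, 1, 0; Σd² = 20
ρ = 1 − 6Σd² / [n(n²−1)] = 1 − 6×20 / (8×63) = 1 − 120/504 ≈ 0.762

0.762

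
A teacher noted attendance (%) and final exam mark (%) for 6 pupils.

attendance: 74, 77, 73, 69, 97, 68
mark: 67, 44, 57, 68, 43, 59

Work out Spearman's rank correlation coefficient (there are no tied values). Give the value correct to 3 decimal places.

-0.714

Rank attendance: 4, 5, 3, 2, 6, 1
Rank mark: 5, 2, 3, 6, 1, 4
d = rank(attendance) − rank(mark): -1, 3, 0, -4, 5, -3; Σd² = 60
ρ = 1 − 6Σd² / [n(n²−1)] = 1 − 6×60 / (6×35) = 1 − 360/210 ≈ -0.714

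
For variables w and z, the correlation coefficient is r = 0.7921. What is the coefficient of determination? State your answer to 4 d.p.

r² = (0.7921)² = 0.6274

0.6274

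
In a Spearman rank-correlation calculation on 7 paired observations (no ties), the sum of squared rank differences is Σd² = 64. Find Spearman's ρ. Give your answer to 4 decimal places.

-0.1429

ρ = 1 − 6Σd² / [n(n²−1)] = 1 − 6×64 / (7×48)
  = 1 − 384/336 = 1 − 1.14286 ≈ -0.1429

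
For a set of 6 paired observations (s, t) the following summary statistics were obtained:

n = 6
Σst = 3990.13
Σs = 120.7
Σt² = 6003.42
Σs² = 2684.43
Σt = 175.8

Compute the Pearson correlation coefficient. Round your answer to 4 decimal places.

r = (nΣst − ΣsΣt) / √[(nΣs² − (Σs)²)(nΣt² − (Σt)²)]
Numerator: 6×3990.13 − 120.7×175.8 = 2721.72
Denominator: √[(16106.58 − 14568.49)(36020.52 − 30905.64)] = √[1538.09 × 5114.88] = 2804.8433
r = 2721.72 / 2804.8433 ≈ 0.9704

0.9704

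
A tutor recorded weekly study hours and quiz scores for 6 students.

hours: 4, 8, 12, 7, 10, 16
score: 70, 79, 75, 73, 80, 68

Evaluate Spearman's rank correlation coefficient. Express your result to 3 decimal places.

-0.029

Rank hours: 1, 3, 5, 2, 4, 6
Rank score: 2, 5, 4, 3, 6, 1
d = rank(hours) − rank(score): -1, -2, 1, -1, -2, 5; Σd² = 36
ρ = 1 − 6Σd² / [n(n²−1)] = 1 − 6×36 / (6×35) = 1 − 216/210 ≈ -0.029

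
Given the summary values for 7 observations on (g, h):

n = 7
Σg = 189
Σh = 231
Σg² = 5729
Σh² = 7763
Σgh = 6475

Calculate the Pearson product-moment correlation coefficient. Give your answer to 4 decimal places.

r = (nΣgh − ΣgΣh) / √[(nΣg² − (Σg)²)(nΣh² − (Σh)²)]
Numerator: 7×6475 − 189×231 = 1666
Denominator: √[(40103 − 35721)(54341 − 53361)] = √[4382 × 980] = 2072.2838
r = 1666 / 2072.2838 ≈ 0.8039

0.8039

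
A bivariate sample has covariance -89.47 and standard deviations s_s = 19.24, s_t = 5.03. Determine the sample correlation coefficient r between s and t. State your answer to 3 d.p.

r = Cov(s,t) / (s_s · s_t) = -89.47 / (19.24 × 5.03)
  = -89.47 / 96.7772 ≈ -0.924

-0.924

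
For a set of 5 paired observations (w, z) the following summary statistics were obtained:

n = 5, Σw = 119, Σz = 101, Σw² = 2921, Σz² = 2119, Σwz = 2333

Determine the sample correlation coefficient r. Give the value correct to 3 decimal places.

-0.846

r = (nΣwz − ΣwΣz) / √[(nΣw² − (Σw)²)(nΣz² − (Σz)²)]
Numerator: 5×2333 − 119×101 = -354
Denominator: √[(14605 − 14161)(10595 − 10201)] = √[444 × 394] = 418.2535
r = -354 / 418.2535 ≈ -0.846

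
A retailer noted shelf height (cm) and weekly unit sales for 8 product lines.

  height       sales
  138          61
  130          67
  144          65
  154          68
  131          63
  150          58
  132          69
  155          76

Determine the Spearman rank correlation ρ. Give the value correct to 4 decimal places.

0.2381

Rank height: 4, 1, 5, 7, 2, 6, 3, 8
Rank sales: 2, 5, 4, 6, 3, 1, 7, 8
d = rank(height) − rank(sales): 2, -4, 1, 1, -1, 5, -4, 0; Σd² = 64
ρ = 1 − 6Σd² / [n(n²−1)] = 1 − 6×64 / (8×63) = 1 − 384/504 ≈ 0.2381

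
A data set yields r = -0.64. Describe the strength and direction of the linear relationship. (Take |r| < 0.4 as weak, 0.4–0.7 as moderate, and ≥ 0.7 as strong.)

moderate negative

r = -0.64 < 0 so the relationship is negative.
|r| = 0.64, which falls in the moderate range.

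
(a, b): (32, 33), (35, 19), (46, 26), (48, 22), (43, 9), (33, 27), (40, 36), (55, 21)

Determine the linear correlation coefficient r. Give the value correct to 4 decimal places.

-0.3429

n = 8, Σa = 332, Σb = 193, Σa² = 14232, Σb² = 5157, Σab = 7846
nΣab − ΣaΣb = 62768 − 64076 = -1308
nΣa² − (Σa)² = 113856 − 110224 = 3632; nΣb² − (Σb)² = 41256 − 37249 = 4007
r = -1308 / √(3632 × 4007) = -1308 / 3814.8950 ≈ -0.3429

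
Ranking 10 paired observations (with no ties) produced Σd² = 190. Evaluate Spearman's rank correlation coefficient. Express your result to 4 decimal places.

-0.1515

ρ = 1 − 6Σd² / [n(n²−1)] = 1 − 6×190 / (10×99)
  = 1 − 1140/990 = 1 − 1.15152 ≈ -0.1515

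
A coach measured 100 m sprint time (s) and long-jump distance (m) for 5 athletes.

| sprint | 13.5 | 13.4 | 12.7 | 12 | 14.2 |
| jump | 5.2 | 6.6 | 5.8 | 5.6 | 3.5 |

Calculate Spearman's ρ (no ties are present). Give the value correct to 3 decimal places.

-0.600

Rank sprint: 4, 3, 2, 1, 5
Rank jump: 2, 5, 4, 3, 1
d = rank(sprint) − rank(jump): 2, -2, -2, -2, 4; Σd² = 32
ρ = 1 − 6Σd² / [n(n²−1)] = 1 − 6×32 / (5×24) = 1 − 192/120 ≈ -0.600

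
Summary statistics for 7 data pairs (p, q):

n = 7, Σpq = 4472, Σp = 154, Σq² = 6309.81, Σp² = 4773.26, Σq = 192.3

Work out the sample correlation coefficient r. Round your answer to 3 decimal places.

r = (nΣpq − ΣpΣq) / √[(nΣp² − (Σp)²)(nΣq² − (Σq)²)]
Numerator: 7×4472 − 154×192.3 = 1689.8
Denominator: √[(33412.82 − 23716)(44168.67 − 36979.29)] = √[9696.82 × 7189.38] = 8349.4984
r = 1689.8 / 8349.4984 ≈ 0.202

0.202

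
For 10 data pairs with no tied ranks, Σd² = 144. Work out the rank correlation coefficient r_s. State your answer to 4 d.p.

0.1273

ρ = 1 − 6Σd² / [n(n²−1)] = 1 − 6×144 / (10×99)
  = 1 − 864/990 = 1 − 0.87273 ≈ 0.1273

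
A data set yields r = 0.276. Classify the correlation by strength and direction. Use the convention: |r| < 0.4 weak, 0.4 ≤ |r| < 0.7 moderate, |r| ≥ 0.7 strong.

weak positive

r = 0.276 > 0 so the relationship is positive.
|r| = 0.276, which falls in the weak range.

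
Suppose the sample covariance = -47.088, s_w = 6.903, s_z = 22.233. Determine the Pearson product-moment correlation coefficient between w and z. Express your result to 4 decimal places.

r = Cov(w,z) / (s_w · s_z) = -47.088 / (6.903 × 22.233)
  = -47.088 / 153.4744 ≈ -0.3068

-0.3068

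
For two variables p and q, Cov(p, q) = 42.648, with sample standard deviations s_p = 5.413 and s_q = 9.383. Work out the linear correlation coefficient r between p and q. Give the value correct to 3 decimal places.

0.840

r = Cov(p,q) / (s_p · s_q) = 42.648 / (5.413 × 9.383)
  = 42.648 / 50.7902 ≈ 0.840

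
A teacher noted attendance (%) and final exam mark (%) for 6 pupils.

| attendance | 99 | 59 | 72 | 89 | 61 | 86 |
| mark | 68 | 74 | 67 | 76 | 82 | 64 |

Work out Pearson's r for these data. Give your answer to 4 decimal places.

n = 6, Σx = 466, Σy = 431, Σx² = 37504, Σy² = 31185, Σxy = 33192
nΣxy − ΣxΣy = 199152 − 200846 = -1694
nΣx² − (Σx)² = 225024 − 217156 = 7868; nΣy² − (Σy)² = 187110 − 185761 = 1349
r = -1694 / √(7868 × 1349) = -1694 / 3257.9030 ≈ -0.5200

-0.5200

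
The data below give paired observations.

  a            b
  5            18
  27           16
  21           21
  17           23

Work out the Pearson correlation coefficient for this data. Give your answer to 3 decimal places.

-0.127

n = 4, Σa = 70, Σb = 78, Σa² = 1484, Σb² = 1550, Σab = 1354
nΣab − ΣaΣb = 5416 − 5460 = -44
nΣa² − (Σa)² = 5936 − 4900 = 1036; nΣb² − (Σb)² = 6200 − 6084 = 116
r = -44 / √(1036 × 116) = -44 / 346.6641 ≈ -0.127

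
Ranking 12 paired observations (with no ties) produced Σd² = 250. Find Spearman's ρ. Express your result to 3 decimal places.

0.126

ρ = 1 − 6Σd² / [n(n²−1)] = 1 − 6×250 / (12×143)
  = 1 − 1500/1716 = 1 − 0.8741 ≈ 0.126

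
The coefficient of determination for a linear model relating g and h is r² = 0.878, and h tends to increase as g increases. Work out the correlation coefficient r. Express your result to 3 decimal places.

0.937

|r| = √0.878 = 0.937
The association is positive, so r = 0.937.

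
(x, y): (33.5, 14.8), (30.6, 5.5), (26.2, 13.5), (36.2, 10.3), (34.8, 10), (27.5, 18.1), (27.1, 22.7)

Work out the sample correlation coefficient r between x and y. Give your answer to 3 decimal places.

n = 7, Σx = 215.9, Σy = 94.9, Σx² = 6757.19, Σy² = 1480.53, Σxy = 2851.58
nΣxy − ΣxΣy = 19961.06 − 20488.91 = -527.85
nΣx² − (Σx)² = 47300.33 − 46612.81 = 687.52; nΣy² − (Σy)² = 10363.71 − 9006.01 = 1357.7
r = -527.85 / √(687.52 × 1357.7) = -527.85 / 966.1500 ≈ -0.546

-0.546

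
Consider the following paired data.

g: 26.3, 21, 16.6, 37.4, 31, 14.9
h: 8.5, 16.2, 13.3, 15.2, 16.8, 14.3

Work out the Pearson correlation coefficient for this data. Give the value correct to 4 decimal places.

n = 6, Σg = 147.2, Σh = 84.3, Σg² = 3990.02, Σh² = 1229.35, Σgh = 2086.88
nΣgh − ΣgΣh = 12521.28 − 12408.96 = 112.32
nΣg² − (Σg)² = 23940.12 − 21667.84 = 2272.28; nΣh² − (Σh)² = 7376.1 − 7106.49 = 269.61
r = 112.32 / √(2272.28 × 269.61) = 112.32 / 782.7065 ≈ 0.1435

0.1435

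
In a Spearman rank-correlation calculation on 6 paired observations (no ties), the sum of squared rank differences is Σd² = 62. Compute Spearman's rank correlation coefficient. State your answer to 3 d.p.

-0.771

ρ = 1 − 6Σd² / [n(n²−1)] = 1 − 6×62 / (6×35)
  = 1 − 372/210 = 1 − 1.7714 ≈ -0.771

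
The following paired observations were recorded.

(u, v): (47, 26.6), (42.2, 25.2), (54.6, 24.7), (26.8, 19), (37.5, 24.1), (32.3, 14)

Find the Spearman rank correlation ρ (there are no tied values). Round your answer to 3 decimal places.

Rank u: 5, 4, 6, 1, 3, 2
Rank v: 6, 5, 4, 2, 3, 1
d = rank(u) − rank(v): -1, -1, 2, -1, 0, 1; Σd² = 8
ρ = 1 − 6Σd² / [n(n²−1)] = 1 − 6×8 / (6×35) = 1 − 48/210 ≈ 0.771

0.771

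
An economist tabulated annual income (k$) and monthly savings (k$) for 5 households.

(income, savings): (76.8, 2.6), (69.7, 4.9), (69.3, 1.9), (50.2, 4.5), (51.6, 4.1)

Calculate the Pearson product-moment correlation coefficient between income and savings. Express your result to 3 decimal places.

-0.538

n = 5, Σx = 317.6, Σy = 18, Σx² = 20741.42, Σy² = 71.44, Σxy = 1110.34
nΣxy − ΣxΣy = 5551.7 − 5716.8 = -165.1
nΣx² − (Σx)² = 103707.1 − 100869.76 = 2837.34; nΣy² − (Σy)² = 357.2 − 324 = 33.2
r = -165.1 / √(2837.34 × 33.2) = -165.1 / 306.9197 ≈ -0.538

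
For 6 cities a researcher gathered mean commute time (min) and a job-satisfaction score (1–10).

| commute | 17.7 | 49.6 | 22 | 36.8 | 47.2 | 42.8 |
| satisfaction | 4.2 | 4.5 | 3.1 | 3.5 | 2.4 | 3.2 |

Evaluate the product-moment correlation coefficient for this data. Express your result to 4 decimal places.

n = 6, Σx = 216.1, Σy = 20.9, Σx² = 8671.37, Σy² = 75.75, Σxy = 744.78
nΣxy − ΣxΣy = 4468.68 − 4516.49 = -47.81
nΣx² − (Σx)² = 52028.22 − 46699.21 = 5329.01; nΣy² − (Σy)² = 454.5 − 436.81 = 17.69
r = -47.81 / √(5329.01 × 17.69) = -47.81 / 307.0345 ≈ -0.1557

-0.1557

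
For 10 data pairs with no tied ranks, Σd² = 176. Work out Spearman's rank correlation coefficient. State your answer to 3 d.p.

ρ = 1 − 6Σd² / [n(n²−1)] = 1 − 6×176 / (10×99)
  = 1 − 1056/990 = 1 − 1.0667 ≈ -0.067

-0.067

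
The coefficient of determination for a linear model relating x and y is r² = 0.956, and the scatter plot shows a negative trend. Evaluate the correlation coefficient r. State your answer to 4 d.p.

-0.9778

|r| = √0.956 = 0.9778
The association is negative, so r = −0.9778.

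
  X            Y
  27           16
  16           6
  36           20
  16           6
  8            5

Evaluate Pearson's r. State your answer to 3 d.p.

n = 5, ΣX = 103, ΣY = 53, ΣX² = 2601, ΣY² = 753, ΣXY = 1384
nΣXY − ΣXΣY = 6920 − 5459 = 1461
nΣX² − (ΣX)² = 13005 − 10609 = 2396; nΣY² − (ΣY)² = 3765 − 2809 = 956
r = 1461 / √(2396 × 956) = 1461 / 1513.4649 ≈ 0.965

0.965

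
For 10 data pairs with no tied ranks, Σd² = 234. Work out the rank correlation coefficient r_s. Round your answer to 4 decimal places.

ρ = 1 − 6Σd² / [n(n²−1)] = 1 − 6×234 / (10×99)
  = 1 − 1404/990 = 1 − 1.41818 ≈ -0.4182

-0.4182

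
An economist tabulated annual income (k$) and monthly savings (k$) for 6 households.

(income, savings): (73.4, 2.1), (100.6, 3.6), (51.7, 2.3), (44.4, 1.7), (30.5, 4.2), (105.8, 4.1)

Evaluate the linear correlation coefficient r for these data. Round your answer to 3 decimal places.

n = 6, Σx = 406.4, Σy = 18, Σx² = 32276.06, Σy² = 60, Σxy = 1272.57
nΣxy − ΣxΣy = 7635.42 − 7315.2 = 320.22
nΣx² − (Σx)² = 193656.36 − 165160.96 = 28495.4; nΣy² − (Σy)² = 360 − 324 = 36
r = 320.22 / √(28495.4 × 36) = 320.22 / 1012.8348 ≈ 0.316

0.316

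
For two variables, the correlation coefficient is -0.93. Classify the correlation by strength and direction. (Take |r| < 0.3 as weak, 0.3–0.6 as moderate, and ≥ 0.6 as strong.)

strong negative

r = -0.93 < 0 so the relationship is negative.
|r| = 0.93, which falls in the strong range.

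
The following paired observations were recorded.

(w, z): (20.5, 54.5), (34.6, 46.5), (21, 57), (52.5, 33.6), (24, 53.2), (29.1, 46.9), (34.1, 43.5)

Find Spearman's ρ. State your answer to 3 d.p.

-0.929

Rank w: 1, 6, 2, 7, 3, 4, 5
Rank z: 6, 3, 7, 1, 5, 4, 2
d = rank(w) − rank(z): -5, 3, -5, 6, -2, 0, 3; Σd² = 108
ρ = 1 − 6Σd² / [n(n²−1)] = 1 − 6×108 / (7×48) = 1 − 648/336 ≈ -0.929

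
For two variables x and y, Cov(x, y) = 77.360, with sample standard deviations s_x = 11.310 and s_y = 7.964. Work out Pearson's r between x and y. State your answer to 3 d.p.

r = Cov(x,y) / (s_x · s_y) = 77.360 / (11.310 × 7.964)
  = 77.360 / 90.0728 ≈ 0.859

0.859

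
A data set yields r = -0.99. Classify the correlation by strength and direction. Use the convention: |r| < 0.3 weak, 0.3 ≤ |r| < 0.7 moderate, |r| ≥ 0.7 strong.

r = -0.99 < 0 so the relationship is negative.
|r| = 0.99, which falls in the strong range.

strong negative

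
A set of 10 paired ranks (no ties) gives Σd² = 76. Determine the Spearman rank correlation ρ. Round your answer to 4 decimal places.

ρ = 1 − 6Σd² / [n(n²−1)] = 1 − 6×76 / (10×99)
  = 1 − 456/990 = 1 − 0.46061 ≈ 0.5394

0.5394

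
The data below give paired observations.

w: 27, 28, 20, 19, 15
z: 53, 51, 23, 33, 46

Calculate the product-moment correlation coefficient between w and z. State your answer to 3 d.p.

n = 5, Σw = 109, Σz = 206, Σw² = 2499, Σz² = 9144, Σwz = 4636
nΣwz − ΣwΣz = 23180 − 22454 = 726
nΣw² − (Σw)² = 12495 − 11881 = 614; nΣz² − (Σz)² = 45720 − 42436 = 3284
r = 726 / √(614 × 3284) = 726 / 1419.9915 ≈ 0.511

0.511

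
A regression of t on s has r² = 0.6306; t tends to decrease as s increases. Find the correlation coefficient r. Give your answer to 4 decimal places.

|r| = √0.6306 = 0.7941
The association is negative, so r = −0.7941.

-0.7941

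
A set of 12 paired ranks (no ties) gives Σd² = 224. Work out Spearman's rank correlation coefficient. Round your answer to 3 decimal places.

0.217

ρ = 1 − 6Σd² / [n(n²−1)] = 1 − 6×224 / (12×143)
  = 1 − 1344/1716 = 1 − 0.7832 ≈ 0.217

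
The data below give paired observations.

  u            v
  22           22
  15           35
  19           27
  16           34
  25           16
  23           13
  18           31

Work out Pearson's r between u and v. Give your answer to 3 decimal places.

-0.957

n = 7, Σu = 138, Σv = 178, Σu² = 2804, Σv² = 4980, Σuv = 3323
nΣuv − ΣuΣv = 23261 − 24564 = -1303
nΣu² − (Σu)² = 19628 − 19044 = 584; nΣv² − (Σv)² = 34860 − 31684 = 3176
r = -1303 / √(584 × 3176) = -1303 / 1361.9045 ≈ -0.957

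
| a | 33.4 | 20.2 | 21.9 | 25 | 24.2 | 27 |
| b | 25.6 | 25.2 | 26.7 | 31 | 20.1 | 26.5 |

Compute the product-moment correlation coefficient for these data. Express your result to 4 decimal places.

0.0529

n = 6, Σa = 151.7, Σb = 155.1, Σa² = 3942.85, Σb² = 4070.55, Σab = 3925.73
nΣab − ΣaΣb = 23554.38 − 23528.67 = 25.71
nΣa² − (Σa)² = 23657.1 − 23012.89 = 644.21; nΣb² − (Σb)² = 24423.3 − 24056.01 = 367.29
r = 25.71 / √(644.21 × 367.29) = 25.71 / 486.4277 ≈ 0.0529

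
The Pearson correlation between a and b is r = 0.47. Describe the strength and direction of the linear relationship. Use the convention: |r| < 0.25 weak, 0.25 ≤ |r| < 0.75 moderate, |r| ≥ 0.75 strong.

moderate positive

r = 0.47 > 0 so the relationship is positive.
|r| = 0.47, which falls in the moderate range.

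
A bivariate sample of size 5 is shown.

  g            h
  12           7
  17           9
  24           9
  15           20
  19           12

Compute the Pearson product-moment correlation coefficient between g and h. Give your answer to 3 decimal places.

n = 5, Σg = 87, Σh = 57, Σg² = 1595, Σh² = 755, Σgh = 981
nΣgh − ΣgΣh = 4905 − 4959 = -54
nΣg² − (Σg)² = 7975 − 7569 = 406; nΣh² − (Σh)² = 3775 − 3249 = 526
r = -54 / √(406 × 526) = -54 / 462.1212 ≈ -0.117

-0.117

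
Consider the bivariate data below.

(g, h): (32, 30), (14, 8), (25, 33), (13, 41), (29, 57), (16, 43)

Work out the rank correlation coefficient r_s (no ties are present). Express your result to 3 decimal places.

Rank g: 6, 2, 4, 1, 5, 3
Rank h: 2, 1, 3, 4, 6, 5
d = rank(g) − rank(h): 4, 1, 1, -3, -1, -2; Σd² = 32
ρ = 1 − 6Σd² / [n(n²−1)] = 1 − 6×32 / (6×35) = 1 − 192/210 ≈ 0.086

0.086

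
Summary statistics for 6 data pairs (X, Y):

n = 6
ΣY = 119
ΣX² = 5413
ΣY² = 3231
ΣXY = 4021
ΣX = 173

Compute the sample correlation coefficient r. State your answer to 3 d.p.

0.970

r = (nΣXY − ΣXΣY) / √[(nΣX² − (ΣX)²)(nΣY² − (ΣY)²)]
Numerator: 6×4021 − 173×119 = 3539
Denominator: √[(32478 − 29929)(19386 − 14161)] = √[2549 × 5225] = 3649.4554
r = 3539 / 3649.4554 ≈ 0.970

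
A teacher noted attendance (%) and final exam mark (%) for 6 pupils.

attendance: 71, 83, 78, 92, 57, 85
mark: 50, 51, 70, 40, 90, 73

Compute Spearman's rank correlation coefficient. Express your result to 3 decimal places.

Rank attendance: 2, 4, 3, 6, 1, 5
Rank mark: 2, 3, 4, 1, 6, 5
d = rank(attendance) − rank(mark): 0, 1, -1, 5, -5, 0; Σd² = 52
ρ = 1 − 6Σd² / [n(n²−1)] = 1 − 6×52 / (6×35) = 1 − 312/210 ≈ -0.486

-0.486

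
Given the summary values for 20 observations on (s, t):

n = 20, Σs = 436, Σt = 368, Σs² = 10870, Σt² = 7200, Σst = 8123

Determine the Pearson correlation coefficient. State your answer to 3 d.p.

r = (nΣst − ΣsΣt) / √[(nΣs² − (Σs)²)(nΣt² − (Σt)²)]
Numerator: 20×8123 − 436×368 = 2012
Denominator: √[(217400 − 190096)(144000 − 135424)] = √[27304 × 8576] = 15302.2581
r = 2012 / 15302.2581 ≈ 0.131

0.131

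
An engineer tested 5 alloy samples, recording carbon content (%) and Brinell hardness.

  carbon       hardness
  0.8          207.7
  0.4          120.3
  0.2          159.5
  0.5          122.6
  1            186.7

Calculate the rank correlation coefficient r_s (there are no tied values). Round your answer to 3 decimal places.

0.600

Rank carbon: 4, 2, 1, 3, 5
Rank hardness: 5, 1, 3, 2, 4
d = rank(carbon) − rank(hardness): -1, 1, -2, 1, 1; Σd² = 8
ρ = 1 − 6Σd² / [n(n²−1)] = 1 − 6×8 / (5×24) = 1 − 48/120 ≈ 0.600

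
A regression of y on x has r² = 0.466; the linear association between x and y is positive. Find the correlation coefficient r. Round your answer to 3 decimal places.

|r| = √0.466 = 0.683
The association is positive, so r = 0.683.

0.683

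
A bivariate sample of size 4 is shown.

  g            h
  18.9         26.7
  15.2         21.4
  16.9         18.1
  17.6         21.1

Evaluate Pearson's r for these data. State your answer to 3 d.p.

0.603

n = 4, Σg = 68.6, Σh = 87.3, Σg² = 1183.62, Σh² = 1943.67, Σgh = 1507.16
nΣgh − ΣgΣh = 6028.64 − 5988.78 = 39.86
nΣg² − (Σg)² = 4734.48 − 4705.96 = 28.52; nΣh² − (Σh)² = 7774.68 − 7621.29 = 153.39
r = 39.86 / √(28.52 × 153.39) = 39.86 / 66.1414 ≈ 0.603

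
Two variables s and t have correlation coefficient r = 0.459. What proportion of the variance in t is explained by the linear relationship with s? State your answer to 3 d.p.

0.211

r² = (0.459)² = 0.211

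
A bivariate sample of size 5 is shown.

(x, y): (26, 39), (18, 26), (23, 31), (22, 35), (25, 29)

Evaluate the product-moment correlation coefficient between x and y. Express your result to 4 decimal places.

0.6612

n = 5, Σx = 114, Σy = 160, Σx² = 2638, Σy² = 5224, Σxy = 3690
nΣxy − ΣxΣy = 18450 − 18240 = 210
nΣx² − (Σx)² = 13190 − 12996 = 194; nΣy² − (Σy)² = 26120 − 25600 = 520
r = 210 / √(194 × 520) = 210 / 317.6161 ≈ 0.6612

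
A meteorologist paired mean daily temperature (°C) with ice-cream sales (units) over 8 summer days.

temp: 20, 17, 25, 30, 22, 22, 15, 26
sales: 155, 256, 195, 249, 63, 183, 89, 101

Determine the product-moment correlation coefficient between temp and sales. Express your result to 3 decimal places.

0.245

n = 8, Σx = 177, Σy = 1291, Σx² = 4083, Σy² = 245167, Σxy = 29170
nΣxy − ΣxΣy = 233360 − 228507 = 4853
nΣx² − (Σx)² = 32664 − 31329 = 1335; nΣy² − (Σy)² = 1961336 − 1666681 = 294655
r = 4853 / √(1335 × 294655) = 4853 / 19833.4169 ≈ 0.245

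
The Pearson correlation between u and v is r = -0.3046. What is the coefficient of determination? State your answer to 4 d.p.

0.0928

r² = (-0.3046)² = 0.0928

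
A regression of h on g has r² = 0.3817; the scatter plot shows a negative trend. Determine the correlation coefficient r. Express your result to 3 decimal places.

-0.618

|r| = √0.3817 = 0.618
The association is negative, so r = −0.618.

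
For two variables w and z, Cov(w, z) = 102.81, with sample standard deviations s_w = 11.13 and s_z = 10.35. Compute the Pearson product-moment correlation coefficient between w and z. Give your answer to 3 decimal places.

r = Cov(w,z) / (s_w · s_z) = 102.81 / (11.13 × 10.35)
  = 102.81 / 115.1955 ≈ 0.892

0.892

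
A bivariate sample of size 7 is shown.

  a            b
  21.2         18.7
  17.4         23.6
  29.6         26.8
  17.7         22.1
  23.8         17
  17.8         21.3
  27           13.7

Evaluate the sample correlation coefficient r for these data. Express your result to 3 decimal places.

n = 7, Σa = 154.5, Σb = 143.2, Σa² = 3553.93, Σb² = 3043.68, Σab = 3145.17
nΣab − ΣaΣb = 22016.19 − 22124.4 = -108.21
nΣa² − (Σa)² = 24877.51 − 23870.25 = 1007.26; nΣb² − (Σb)² = 21305.76 − 20506.24 = 799.52
r = -108.21 / √(1007.26 × 799.52) = -108.21 / 897.3987 ≈ -0.121

-0.121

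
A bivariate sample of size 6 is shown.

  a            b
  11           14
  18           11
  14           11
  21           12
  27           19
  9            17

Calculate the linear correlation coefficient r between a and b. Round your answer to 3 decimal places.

n = 6, Σa = 100, Σb = 84, Σa² = 1892, Σb² = 1232, Σab = 1424
nΣab − ΣaΣb = 8544 − 8400 = 144
nΣa² − (Σa)² = 11352 − 10000 = 1352; nΣb² − (Σb)² = 7392 − 7056 = 336
r = 144 / √(1352 × 336) = 144 / 673.9970 ≈ 0.214

0.214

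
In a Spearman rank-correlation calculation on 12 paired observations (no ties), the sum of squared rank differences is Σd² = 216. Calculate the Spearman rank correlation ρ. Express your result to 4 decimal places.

0.2448

ρ = 1 − 6Σd² / [n(n²−1)] = 1 − 6×216 / (12×143)
  = 1 − 1296/1716 = 1 − 0.75524 ≈ 0.2448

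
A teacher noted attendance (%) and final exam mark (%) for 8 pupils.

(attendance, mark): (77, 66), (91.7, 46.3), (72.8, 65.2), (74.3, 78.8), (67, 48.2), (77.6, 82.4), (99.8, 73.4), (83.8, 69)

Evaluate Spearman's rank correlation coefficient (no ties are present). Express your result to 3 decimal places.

Rank attendance: 4, 7, 2, 3, 1, 5, 8, 6
Rank mark: 4, 1, 3, 7, 2, 8, 6, 5
d = rank(attendance) − rank(mark): 0, 6, -1, -4, -1, -3, 2, 1; Σd² = 68
ρ = 1 − 6Σd² / [n(n²−1)] = 1 − 6×68 / (8×63) = 1 − 408/504 ≈ 0.190

0.190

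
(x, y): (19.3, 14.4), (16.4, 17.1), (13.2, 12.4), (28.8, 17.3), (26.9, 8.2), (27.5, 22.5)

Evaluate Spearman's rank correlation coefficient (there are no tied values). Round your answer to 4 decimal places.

0.5429

Rank x: 3, 2, 1, 6, 4, 5
Rank y: 3, 4, 2, 5, 1, 6
d = rank(x) − rank(y): 0, -2, -1, 1, 3, -1; Σd² = 16
ρ = 1 − 6Σd² / [n(n²−1)] = 1 − 6×16 / (6×35) = 1 − 96/210 ≈ 0.5429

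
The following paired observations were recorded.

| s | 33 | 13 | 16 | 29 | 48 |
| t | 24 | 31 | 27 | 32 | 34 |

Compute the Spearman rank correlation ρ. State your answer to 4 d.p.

0.3000

Rank s: 4, 1, 2, 3, 5
Rank t: 1, 3, 2, 4, 5
d = rank(s) − rank(t): 3, -2, 0, -1, 0; Σd² = 14
ρ = 1 − 6Σd² / [n(n²−1)] = 1 − 6×14 / (5×24) = 1 − 84/120 ≈ 0.3000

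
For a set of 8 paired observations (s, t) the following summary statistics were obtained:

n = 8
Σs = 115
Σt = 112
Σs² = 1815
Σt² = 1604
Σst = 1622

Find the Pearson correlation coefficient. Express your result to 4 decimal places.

0.1572

r = (nΣst − ΣsΣt) / √[(nΣs² − (Σs)²)(nΣt² − (Σt)²)]
Numerator: 8×1622 − 115×112 = 96
Denominator: √[(14520 − 13225)(12832 − 12544)] = √[1295 × 288] = 610.7045
r = 96 / 610.7045 ≈ 0.1572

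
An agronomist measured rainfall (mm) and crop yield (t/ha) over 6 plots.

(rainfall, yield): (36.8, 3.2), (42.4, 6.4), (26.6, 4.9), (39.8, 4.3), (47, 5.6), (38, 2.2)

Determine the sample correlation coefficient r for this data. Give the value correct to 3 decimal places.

0.285

n = 6, Σx = 230.6, Σy = 26.6, Σx² = 9096.6, Σy² = 129.9, Σxy = 1037.4
nΣxy − ΣxΣy = 6224.4 − 6133.96 = 90.44
nΣx² − (Σx)² = 54579.6 − 53176.36 = 1403.24; nΣy² − (Σy)² = 779.4 − 707.56 = 71.84
r = 90.44 / √(1403.24 × 71.84) = 90.44 / 317.5040 ≈ 0.285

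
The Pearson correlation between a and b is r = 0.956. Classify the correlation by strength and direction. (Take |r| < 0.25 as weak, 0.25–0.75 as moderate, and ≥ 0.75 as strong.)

r = 0.956 > 0 so the relationship is positive.
|r| = 0.956, which falls in the strong range.

strong positive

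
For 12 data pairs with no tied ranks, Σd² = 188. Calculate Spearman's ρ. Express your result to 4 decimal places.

ρ = 1 − 6Σd² / [n(n²−1)] = 1 − 6×188 / (12×143)
  = 1 − 1128/1716 = 1 − 0.65734 ≈ 0.3427

0.3427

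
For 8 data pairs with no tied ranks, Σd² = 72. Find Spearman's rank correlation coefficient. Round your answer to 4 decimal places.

ρ = 1 − 6Σd² / [n(n²−1)] = 1 − 6×72 / (8×63)
  = 1 − 432/504 = 1 − 0.85714 ≈ 0.1429

0.1429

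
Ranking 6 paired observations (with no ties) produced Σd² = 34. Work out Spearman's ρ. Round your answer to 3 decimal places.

ρ = 1 − 6Σd² / [n(n²−1)] = 1 − 6×34 / (6×35)
  = 1 − 204/210 = 1 − 0.9714 ≈ 0.029

0.029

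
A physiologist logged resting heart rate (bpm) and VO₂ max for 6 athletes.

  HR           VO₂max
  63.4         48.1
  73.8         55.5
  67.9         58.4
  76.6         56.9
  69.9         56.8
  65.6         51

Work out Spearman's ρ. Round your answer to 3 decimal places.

Rank HR: 1, 5, 3, 6, 4, 2
Rank VO₂max: 1, 3, 6, 5, 4, 2
d = rank(HR) − rank(VO₂max): 0, 2, -3, 1, 0, 0; Σd² = 14
ρ = 1 − 6Σd² / [n(n²−1)] = 1 − 6×14 / (6×35) = 1 − 84/210 ≈ 0.600

0.600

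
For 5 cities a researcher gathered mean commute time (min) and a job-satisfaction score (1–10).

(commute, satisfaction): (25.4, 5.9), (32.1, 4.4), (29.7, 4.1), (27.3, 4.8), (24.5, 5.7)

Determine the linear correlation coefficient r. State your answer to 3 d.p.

-0.876

n = 5, Σx = 139, Σy = 24.9, Σx² = 3903.2, Σy² = 126.51, Σxy = 683.56
nΣxy − ΣxΣy = 3417.8 − 3461.1 = -43.3
nΣx² − (Σx)² = 19516 − 19321 = 195; nΣy² − (Σy)² = 632.55 − 620.01 = 12.54
r = -43.3 / √(195 × 12.54) = -43.3 / 49.4500 ≈ -0.876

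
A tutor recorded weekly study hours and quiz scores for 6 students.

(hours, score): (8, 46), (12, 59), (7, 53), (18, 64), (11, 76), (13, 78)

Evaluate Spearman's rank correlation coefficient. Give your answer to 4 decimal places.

0.6571

Rank hours: 2, 4, 1, 6, 3, 5
Rank score: 1, 3, 2, 4, 5, 6
d = rank(hours) − rank(score): 1, 1, -1, 2, -2, -1; Σd² = 12
ρ = 1 − 6Σd² / [n(n²−1)] = 1 − 6×12 / (6×35) = 1 − 72/210 ≈ 0.6571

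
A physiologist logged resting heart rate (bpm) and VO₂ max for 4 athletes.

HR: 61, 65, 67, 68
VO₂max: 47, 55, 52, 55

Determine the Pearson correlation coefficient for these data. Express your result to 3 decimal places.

0.820

n = 4, Σx = 261, Σy = 209, Σx² = 17059, Σy² = 10963, Σxy = 13666
nΣxy − ΣxΣy = 54664 − 54549 = 115
nΣx² − (Σx)² = 68236 − 68121 = 115; nΣy² − (Σy)² = 43852 − 43681 = 171
r = 115 / √(115 × 171) = 115 / 140.2320 ≈ 0.820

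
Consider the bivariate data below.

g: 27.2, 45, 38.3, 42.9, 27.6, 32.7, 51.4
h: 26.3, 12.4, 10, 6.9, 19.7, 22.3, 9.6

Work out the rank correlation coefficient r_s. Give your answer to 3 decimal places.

-0.786

Rank g: 1, 6, 4, 5, 2, 3, 7
Rank h: 7, 4, 3, 1, 5, 6, 2
d = rank(g) − rank(h): -6, 2, 1, 4, -3, -3, 5; Σd² = 100
ρ = 1 − 6Σd² / [n(n²−1)] = 1 − 6×100 / (7×48) = 1 − 600/336 ≈ -0.786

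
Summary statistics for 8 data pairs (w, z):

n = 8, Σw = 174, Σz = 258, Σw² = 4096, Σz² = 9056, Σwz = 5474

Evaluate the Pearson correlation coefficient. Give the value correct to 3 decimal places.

r = (nΣwz − ΣwΣz) / √[(nΣw² − (Σw)²)(nΣz² − (Σz)²)]
Numerator: 8×5474 − 174×258 = -1100
Denominator: √[(32768 − 30276)(72448 − 66564)] = √[2492 × 5884] = 3829.2203
r = -1100 / 3829.2203 ≈ -0.287

-0.287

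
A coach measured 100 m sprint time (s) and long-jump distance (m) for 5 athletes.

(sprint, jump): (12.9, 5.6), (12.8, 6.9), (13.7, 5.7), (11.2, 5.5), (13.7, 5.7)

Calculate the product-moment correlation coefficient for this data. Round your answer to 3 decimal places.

0.109

n = 5, Σx = 64.3, Σy = 29.4, Σx² = 831.07, Σy² = 174.2, Σxy = 378.34
nΣxy − ΣxΣy = 1891.7 − 1890.42 = 1.28
nΣx² − (Σx)² = 4155.35 − 4134.49 = 20.86; nΣy² − (Σy)² = 871 − 864.36 = 6.64
r = 1.28 / √(20.86 × 6.64) = 1.28 / 11.7690 ≈ 0.109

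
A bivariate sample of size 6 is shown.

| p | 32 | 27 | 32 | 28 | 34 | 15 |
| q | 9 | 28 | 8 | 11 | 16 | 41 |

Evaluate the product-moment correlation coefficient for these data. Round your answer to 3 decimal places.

-0.878

n = 6, Σp = 168, Σq = 113, Σp² = 4942, Σq² = 2987, Σpq = 2767
nΣpq − ΣpΣq = 16602 − 18984 = -2382
nΣp² − (Σp)² = 29652 − 28224 = 1428; nΣq² − (Σq)² = 17922 − 12769 = 5153
r = -2382 / √(1428 × 5153) = -2382 / 2712.6526 ≈ -0.878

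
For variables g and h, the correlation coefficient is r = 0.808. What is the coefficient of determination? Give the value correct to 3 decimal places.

r² = (0.808)² = 0.653

0.653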